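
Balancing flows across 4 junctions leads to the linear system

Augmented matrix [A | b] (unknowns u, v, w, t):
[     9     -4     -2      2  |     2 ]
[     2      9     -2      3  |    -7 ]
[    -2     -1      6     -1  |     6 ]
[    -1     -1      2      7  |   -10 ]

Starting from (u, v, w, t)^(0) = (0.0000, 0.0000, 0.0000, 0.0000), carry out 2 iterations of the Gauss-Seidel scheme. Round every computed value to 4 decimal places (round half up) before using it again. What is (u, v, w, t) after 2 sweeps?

(0.4587, -0.0775, 0.8429, -1.6149)

Iteration 1:
  u = (2 - (-4)·0.0000 - (-2)·0.0000 - (2)·0.0000) / (9) = 0.2222
  v = (-7 - (2)·0.2222 - (-2)·0.0000 - (3)·0.0000) / (9) = -0.8272
  w = (6 - (-2)·0.2222 - (-1)·-0.8272 - (-1)·0.0000) / (6) = 0.9362
  t = (-10 - (-1)·0.2222 - (-1)·-0.8272 - (2)·0.9362) / (7) = -1.7825
Iteration 2:
  u = (2 - (-4)·-0.8272 - (-2)·0.9362 - (2)·-1.7825) / (9) = 0.4587
  v = (-7 - (2)·0.4587 - (-2)·0.9362 - (3)·-1.7825) / (9) = -0.0775
  w = (6 - (-2)·0.4587 - (-1)·-0.0775 - (-1)·-1.7825) / (6) = 0.8429
  t = (-10 - (-1)·0.4587 - (-1)·-0.0775 - (2)·0.8429) / (7) = -1.6149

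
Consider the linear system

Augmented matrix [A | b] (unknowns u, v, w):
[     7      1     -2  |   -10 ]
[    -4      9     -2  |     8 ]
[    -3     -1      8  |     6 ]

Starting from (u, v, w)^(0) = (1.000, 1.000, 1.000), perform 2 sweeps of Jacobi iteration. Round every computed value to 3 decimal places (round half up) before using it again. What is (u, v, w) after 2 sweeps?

Iteration 1:
  u = (-10 - (1)·1.000 - (-2)·1.000) / (7) = -1.286
  v = (8 - (-4)·1.000 - (-2)·1.000) / (9) = 1.556
  w = (6 - (-3)·1.000 - (-1)·1.000) / (8) = 1.250
Iteration 2:
  u = (-10 - (1)·1.556 - (-2)·1.250) / (7) = -1.294
  v = (8 - (-4)·-1.286 - (-2)·1.250) / (9) = 0.595
  w = (6 - (-3)·-1.286 - (-1)·1.556) / (8) = 0.462

(-1.294, 0.595, 0.462)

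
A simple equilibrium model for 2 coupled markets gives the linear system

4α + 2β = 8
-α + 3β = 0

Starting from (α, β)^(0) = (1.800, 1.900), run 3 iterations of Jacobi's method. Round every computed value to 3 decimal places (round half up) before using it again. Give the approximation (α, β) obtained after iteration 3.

Iteration 1:
  α = (8 - (2)·1.900) / (4) = 1.050
  β = (0 - (-1)·1.800) / (3) = 0.600
Iteration 2:
  α = (8 - (2)·0.600) / (4) = 1.700
  β = (0 - (-1)·1.050) / (3) = 0.350
Iteration 3:
  α = (8 - (2)·0.350) / (4) = 1.825
  β = (0 - (-1)·1.700) / (3) = 0.567

(1.825, 0.567)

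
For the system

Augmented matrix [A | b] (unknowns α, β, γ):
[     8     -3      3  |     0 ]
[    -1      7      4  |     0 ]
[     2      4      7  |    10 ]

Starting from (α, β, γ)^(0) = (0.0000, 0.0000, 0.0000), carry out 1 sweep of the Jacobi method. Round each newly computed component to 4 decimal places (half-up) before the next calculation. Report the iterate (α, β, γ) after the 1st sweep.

Iteration 1:
  α = (0 - (-3)·0.0000 - (3)·0.0000) / (8) = 0.0000
  β = (0 - (-1)·0.0000 - (4)·0.0000) / (7) = 0.0000
  γ = (10 - (2)·0.0000 - (4)·0.0000) / (7) = 1.4286

(0.0000, 0.0000, 1.4286)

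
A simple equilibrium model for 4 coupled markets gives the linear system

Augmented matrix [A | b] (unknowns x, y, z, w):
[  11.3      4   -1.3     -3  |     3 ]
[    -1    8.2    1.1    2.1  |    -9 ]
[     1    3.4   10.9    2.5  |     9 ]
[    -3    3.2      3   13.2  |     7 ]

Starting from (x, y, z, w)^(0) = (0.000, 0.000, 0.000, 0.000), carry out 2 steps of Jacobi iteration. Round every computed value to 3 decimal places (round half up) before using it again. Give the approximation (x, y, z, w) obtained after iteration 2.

Iteration 1:
  x = (3 - (4)·0.000 - (-1.3)·0.000 - (-3)·0.000) / (11.3) = 0.265
  y = (-9 - (-1)·0.000 - (1.1)·0.000 - (2.1)·0.000) / (8.2) = -1.098
  z = (9 - (1)·0.000 - (3.4)·0.000 - (2.5)·0.000) / (10.9) = 0.826
  w = (7 - (-3)·0.000 - (3.2)·0.000 - (3)·0.000) / (13.2) = 0.530
Iteration 2:
  x = (3 - (4)·-1.098 - (-1.3)·0.826 - (-3)·0.530) / (11.3) = 0.890
  y = (-9 - (-1)·0.265 - (1.1)·0.826 - (2.1)·0.530) / (8.2) = -1.312
  z = (9 - (1)·0.265 - (3.4)·-1.098 - (2.5)·0.530) / (10.9) = 1.022
  w = (7 - (-3)·0.265 - (3.2)·-1.098 - (3)·0.826) / (13.2) = 0.669

(0.890, -1.312, 1.022, 0.669)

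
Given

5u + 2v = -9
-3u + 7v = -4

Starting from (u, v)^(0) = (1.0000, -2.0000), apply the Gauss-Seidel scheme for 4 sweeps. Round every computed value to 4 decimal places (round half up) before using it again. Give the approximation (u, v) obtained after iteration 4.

Iteration 1:
  u = (-9 - (2)·-2.0000) / (5) = -1.0000
  v = (-4 - (-3)·-1.0000) / (7) = -1.0000
Iteration 2:
  u = (-9 - (2)·-1.0000) / (5) = -1.4000
  v = (-4 - (-3)·-1.4000) / (7) = -1.1714
Iteration 3:
  u = (-9 - (2)·-1.1714) / (5) = -1.3314
  v = (-4 - (-3)·-1.3314) / (7) = -1.1420
Iteration 4:
  u = (-9 - (2)·-1.1420) / (5) = -1.3432
  v = (-4 - (-3)·-1.3432) / (7) = -1.1471

(-1.3432, -1.1471)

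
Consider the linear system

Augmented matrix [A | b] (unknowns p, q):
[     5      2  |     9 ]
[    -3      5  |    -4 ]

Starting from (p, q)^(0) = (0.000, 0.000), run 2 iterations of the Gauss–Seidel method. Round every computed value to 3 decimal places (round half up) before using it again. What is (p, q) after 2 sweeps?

(1.688, 0.213)

Iteration 1:
  p = (9 - (2)·0.000) / (5) = 1.800
  q = (-4 - (-3)·1.800) / (5) = 0.280
Iteration 2:
  p = (9 - (2)·0.280) / (5) = 1.688
  q = (-4 - (-3)·1.688) / (5) = 0.213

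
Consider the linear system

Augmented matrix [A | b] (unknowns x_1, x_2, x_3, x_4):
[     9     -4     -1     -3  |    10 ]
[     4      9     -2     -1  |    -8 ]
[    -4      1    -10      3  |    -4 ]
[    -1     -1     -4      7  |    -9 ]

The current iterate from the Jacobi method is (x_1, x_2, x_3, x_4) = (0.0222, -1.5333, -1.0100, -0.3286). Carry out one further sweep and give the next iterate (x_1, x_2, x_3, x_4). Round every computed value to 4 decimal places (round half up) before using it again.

One sweep:
  x_1 = (10 - (-4)·-1.5333 - (-1)·-1.0100 - (-3)·-0.3286) / (9) = 0.2079
  x_2 = (-8 - (4)·0.0222 - (-2)·-1.0100 - (-1)·-0.3286) / (9) = -1.1597
  x_3 = (-4 - (-4)·0.0222 - (1)·-1.5333 - (3)·-0.3286) / (-10) = 0.1392
  x_4 = (-9 - (-1)·0.0222 - (-1)·-1.5333 - (-4)·-1.0100) / (7) = -2.0787

(0.2079, -1.1597, 0.1392, -2.0787)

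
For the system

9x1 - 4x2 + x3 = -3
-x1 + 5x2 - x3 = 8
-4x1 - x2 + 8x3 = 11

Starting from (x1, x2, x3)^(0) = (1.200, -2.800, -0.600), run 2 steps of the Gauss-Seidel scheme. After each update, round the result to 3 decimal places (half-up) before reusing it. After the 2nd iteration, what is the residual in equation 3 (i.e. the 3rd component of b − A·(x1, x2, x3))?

0.002

Iteration 1:
  x1 = (-3 - (-4)·-2.800 - (1)·-0.600) / (9) = -1.511
  x2 = (8 - (-1)·-1.511 - (-1)·-0.600) / (5) = 1.178
  x3 = (11 - (-4)·-1.511 - (-1)·1.178) / (8) = 0.767
Iteration 2:
  x1 = (-3 - (-4)·1.178 - (1)·0.767) / (9) = 0.105
  x2 = (8 - (-1)·0.105 - (-1)·0.767) / (5) = 1.774
  x3 = (11 - (-4)·0.105 - (-1)·1.774) / (8) = 1.649
Residual b − A·x = (1.502, 0.884, 0.002)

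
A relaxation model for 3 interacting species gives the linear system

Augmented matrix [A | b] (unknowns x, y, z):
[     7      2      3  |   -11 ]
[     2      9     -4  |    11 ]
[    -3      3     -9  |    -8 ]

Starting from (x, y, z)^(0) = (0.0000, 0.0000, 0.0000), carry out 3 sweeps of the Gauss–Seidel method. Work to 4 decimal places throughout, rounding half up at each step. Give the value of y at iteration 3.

Iteration 1:
  x = (-11 - (2)·0.0000 - (3)·0.0000) / (7) = -1.5714
  y = (11 - (2)·-1.5714 - (-4)·0.0000) / (9) = 1.5714
  z = (-8 - (-3)·-1.5714 - (3)·1.5714) / (-9) = 1.9365
Iteration 2:
  x = (-11 - (2)·1.5714 - (3)·1.9365) / (7) = -2.8503
  y = (11 - (2)·-2.8503 - (-4)·1.9365) / (9) = 2.7163
  z = (-8 - (-3)·-2.8503 - (3)·2.7163) / (-9) = 2.7444
Iteration 3:
  x = (-11 - (2)·2.7163 - (3)·2.7444) / (7) = -3.5237
  y = (11 - (2)·-3.5237 - (-4)·2.7444) / (9) = 3.2250
  z = (-8 - (-3)·-3.5237 - (3)·3.2250) / (-9) = 3.1385

3.2250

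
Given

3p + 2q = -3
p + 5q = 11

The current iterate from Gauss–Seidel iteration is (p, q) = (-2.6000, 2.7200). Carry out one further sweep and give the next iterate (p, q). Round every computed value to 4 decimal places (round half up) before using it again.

One sweep:
  p = (-3 - (2)·2.7200) / (3) = -2.8133
  q = (11 - (1)·-2.8133) / (5) = 2.7627

(-2.8133, 2.7627)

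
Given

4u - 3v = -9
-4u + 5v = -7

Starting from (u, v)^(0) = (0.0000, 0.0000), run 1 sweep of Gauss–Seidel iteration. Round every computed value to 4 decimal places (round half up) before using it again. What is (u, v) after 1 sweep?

Iteration 1:
  u = (-9 - (-3)·0.0000) / (4) = -2.2500
  v = (-7 - (-4)·-2.2500) / (5) = -3.2000

(-2.2500, -3.2000)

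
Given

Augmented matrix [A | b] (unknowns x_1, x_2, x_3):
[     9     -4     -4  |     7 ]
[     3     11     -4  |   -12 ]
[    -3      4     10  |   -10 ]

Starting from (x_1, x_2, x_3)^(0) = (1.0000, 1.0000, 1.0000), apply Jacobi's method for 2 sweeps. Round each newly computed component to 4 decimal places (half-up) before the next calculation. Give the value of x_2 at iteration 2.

Iteration 1:
  x_1 = (7 - (-4)·1.0000 - (-4)·1.0000) / (9) = 1.6667
  x_2 = (-12 - (3)·1.0000 - (-4)·1.0000) / (11) = -1.0000
  x_3 = (-10 - (-3)·1.0000 - (4)·1.0000) / (10) = -1.1000
Iteration 2:
  x_1 = (7 - (-4)·-1.0000 - (-4)·-1.1000) / (9) = -0.1556
  x_2 = (-12 - (3)·1.6667 - (-4)·-1.1000) / (11) = -1.9455
  x_3 = (-10 - (-3)·1.6667 - (4)·-1.0000) / (10) = -0.1000

-1.9455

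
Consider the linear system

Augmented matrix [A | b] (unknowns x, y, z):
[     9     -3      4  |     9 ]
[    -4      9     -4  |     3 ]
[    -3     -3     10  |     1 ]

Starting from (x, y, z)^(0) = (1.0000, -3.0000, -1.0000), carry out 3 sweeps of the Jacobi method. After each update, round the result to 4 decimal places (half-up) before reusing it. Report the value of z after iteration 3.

Iteration 1:
  x = (9 - (-3)·-3.0000 - (4)·-1.0000) / (9) = 0.4444
  y = (3 - (-4)·1.0000 - (-4)·-1.0000) / (9) = 0.3333
  z = (1 - (-3)·1.0000 - (-3)·-3.0000) / (10) = -0.5000
Iteration 2:
  x = (9 - (-3)·0.3333 - (4)·-0.5000) / (9) = 1.3333
  y = (3 - (-4)·0.4444 - (-4)·-0.5000) / (9) = 0.3086
  z = (1 - (-3)·0.4444 - (-3)·0.3333) / (10) = 0.3333
Iteration 3:
  x = (9 - (-3)·0.3086 - (4)·0.3333) / (9) = 0.9547
  y = (3 - (-4)·1.3333 - (-4)·0.3333) / (9) = 1.0740
  z = (1 - (-3)·1.3333 - (-3)·0.3086) / (10) = 0.5926

0.5926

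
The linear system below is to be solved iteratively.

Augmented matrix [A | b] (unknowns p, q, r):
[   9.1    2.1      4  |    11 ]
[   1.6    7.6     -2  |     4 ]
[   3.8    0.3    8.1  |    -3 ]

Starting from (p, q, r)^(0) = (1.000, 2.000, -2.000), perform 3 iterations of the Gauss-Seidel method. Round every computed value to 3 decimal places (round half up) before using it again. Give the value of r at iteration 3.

Iteration 1:
  p = (11 - (2.1)·2.000 - (4)·-2.000) / (9.1) = 1.626
  q = (4 - (1.6)·1.626 - (-2)·-2.000) / (7.6) = -0.342
  r = (-3 - (3.8)·1.626 - (0.3)·-0.342) / (8.1) = -1.121
Iteration 2:
  p = (11 - (2.1)·-0.342 - (4)·-1.121) / (9.1) = 1.780
  q = (4 - (1.6)·1.780 - (-2)·-1.121) / (7.6) = -0.143
  r = (-3 - (3.8)·1.780 - (0.3)·-0.143) / (8.1) = -1.200
Iteration 3:
  p = (11 - (2.1)·-0.143 - (4)·-1.200) / (9.1) = 1.769
  q = (4 - (1.6)·1.769 - (-2)·-1.200) / (7.6) = -0.162
  r = (-3 - (3.8)·1.769 - (0.3)·-0.162) / (8.1) = -1.194

-1.194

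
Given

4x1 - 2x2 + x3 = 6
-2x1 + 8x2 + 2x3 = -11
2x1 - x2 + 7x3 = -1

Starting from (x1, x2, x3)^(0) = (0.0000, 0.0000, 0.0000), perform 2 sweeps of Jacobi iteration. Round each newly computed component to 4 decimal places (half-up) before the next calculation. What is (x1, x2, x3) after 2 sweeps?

(0.8482, -0.9643, -0.7679)

Iteration 1:
  x1 = (6 - (-2)·0.0000 - (1)·0.0000) / (4) = 1.5000
  x2 = (-11 - (-2)·0.0000 - (2)·0.0000) / (8) = -1.3750
  x3 = (-1 - (2)·0.0000 - (-1)·0.0000) / (7) = -0.1429
Iteration 2:
  x1 = (6 - (-2)·-1.3750 - (1)·-0.1429) / (4) = 0.8482
  x2 = (-11 - (-2)·1.5000 - (2)·-0.1429) / (8) = -0.9643
  x3 = (-1 - (2)·1.5000 - (-1)·-1.3750) / (7) = -0.7679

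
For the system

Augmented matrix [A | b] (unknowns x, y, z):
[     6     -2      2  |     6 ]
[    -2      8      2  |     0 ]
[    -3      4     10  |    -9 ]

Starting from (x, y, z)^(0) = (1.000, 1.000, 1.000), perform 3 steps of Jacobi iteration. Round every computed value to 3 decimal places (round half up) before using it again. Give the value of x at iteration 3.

1.367

Iteration 1:
  x = (6 - (-2)·1.000 - (2)·1.000) / (6) = 1.000
  y = (0 - (-2)·1.000 - (2)·1.000) / (8) = 0.000
  z = (-9 - (-3)·1.000 - (4)·1.000) / (10) = -1.000
Iteration 2:
  x = (6 - (-2)·0.000 - (2)·-1.000) / (6) = 1.333
  y = (0 - (-2)·1.000 - (2)·-1.000) / (8) = 0.500
  z = (-9 - (-3)·1.000 - (4)·0.000) / (10) = -0.600
Iteration 3:
  x = (6 - (-2)·0.500 - (2)·-0.600) / (6) = 1.367
  y = (0 - (-2)·1.333 - (2)·-0.600) / (8) = 0.483
  z = (-9 - (-3)·1.333 - (4)·0.500) / (10) = -0.700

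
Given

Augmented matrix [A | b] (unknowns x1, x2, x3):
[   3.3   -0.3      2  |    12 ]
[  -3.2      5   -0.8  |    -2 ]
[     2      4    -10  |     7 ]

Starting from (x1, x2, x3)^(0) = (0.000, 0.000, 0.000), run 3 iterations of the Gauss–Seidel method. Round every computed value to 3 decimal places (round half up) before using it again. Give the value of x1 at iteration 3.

Iteration 1:
  x1 = (12 - (-0.3)·0.000 - (2)·0.000) / (3.3) = 3.636
  x2 = (-2 - (-3.2)·3.636 - (-0.8)·0.000) / (5) = 1.927
  x3 = (7 - (2)·3.636 - (4)·1.927) / (-10) = 0.798
Iteration 2:
  x1 = (12 - (-0.3)·1.927 - (2)·0.798) / (3.3) = 3.328
  x2 = (-2 - (-3.2)·3.328 - (-0.8)·0.798) / (5) = 1.858
  x3 = (7 - (2)·3.328 - (4)·1.858) / (-10) = 0.709
Iteration 3:
  x1 = (12 - (-0.3)·1.858 - (2)·0.709) / (3.3) = 3.376
  x2 = (-2 - (-3.2)·3.376 - (-0.8)·0.709) / (5) = 1.874
  x3 = (7 - (2)·3.376 - (4)·1.874) / (-10) = 0.725

3.376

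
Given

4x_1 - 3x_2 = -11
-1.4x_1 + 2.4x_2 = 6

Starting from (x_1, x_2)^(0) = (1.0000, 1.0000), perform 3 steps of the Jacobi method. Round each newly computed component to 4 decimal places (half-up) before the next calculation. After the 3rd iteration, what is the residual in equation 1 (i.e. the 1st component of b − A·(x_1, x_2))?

2.7344

Iteration 1:
  x_1 = (-11 - (-3)·1.0000) / (4) = -2.0000
  x_2 = (6 - (-1.4)·1.0000) / (2.4) = 3.0833
Iteration 2:
  x_1 = (-11 - (-3)·3.0833) / (4) = -0.4375
  x_2 = (6 - (-1.4)·-2.0000) / (2.4) = 1.3333
Iteration 3:
  x_1 = (-11 - (-3)·1.3333) / (4) = -1.7500
  x_2 = (6 - (-1.4)·-0.4375) / (2.4) = 2.2448
Residual b − A·x = (2.7344, -1.8375)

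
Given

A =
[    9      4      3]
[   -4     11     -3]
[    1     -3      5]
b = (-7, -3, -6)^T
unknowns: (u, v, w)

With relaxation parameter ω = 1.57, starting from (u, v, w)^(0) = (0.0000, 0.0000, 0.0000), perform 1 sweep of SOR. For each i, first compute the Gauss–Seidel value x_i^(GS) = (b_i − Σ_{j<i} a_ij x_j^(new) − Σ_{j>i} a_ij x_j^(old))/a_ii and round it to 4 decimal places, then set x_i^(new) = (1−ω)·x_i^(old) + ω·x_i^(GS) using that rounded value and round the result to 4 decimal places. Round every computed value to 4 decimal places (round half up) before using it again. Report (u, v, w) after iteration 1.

(-1.2211, -1.1254, -2.5607)

Iteration 1:
  u: GS value = (-7 - (4)·0.0000 - (3)·0.0000) / (9) = -0.7778;  u ← (1−ω)·0.0000 + ω·-0.7778 = -1.2211
  v: GS value = (-3 - (-4)·-1.2211 - (-3)·0.0000) / (11) = -0.7168;  v ← (1−ω)·0.0000 + ω·-0.7168 = -1.1254
  w: GS value = (-6 - (1)·-1.2211 - (-3)·-1.1254) / (5) = -1.6310;  w ← (1−ω)·0.0000 + ω·-1.6310 = -2.5607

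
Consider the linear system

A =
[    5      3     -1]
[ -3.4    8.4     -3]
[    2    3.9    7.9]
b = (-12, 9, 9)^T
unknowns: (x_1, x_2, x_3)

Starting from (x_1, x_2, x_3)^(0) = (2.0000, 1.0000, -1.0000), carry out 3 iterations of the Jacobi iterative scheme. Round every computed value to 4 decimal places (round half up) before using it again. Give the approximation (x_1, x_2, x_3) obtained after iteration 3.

(-2.0561, 0.1688, 2.0572)

Iteration 1:
  x_1 = (-12 - (3)·1.0000 - (-1)·-1.0000) / (5) = -3.2000
  x_2 = (9 - (-3.4)·2.0000 - (-3)·-1.0000) / (8.4) = 1.5238
  x_3 = (9 - (2)·2.0000 - (3.9)·1.0000) / (7.9) = 0.1392
Iteration 2:
  x_1 = (-12 - (3)·1.5238 - (-1)·0.1392) / (5) = -3.2864
  x_2 = (9 - (-3.4)·-3.2000 - (-3)·0.1392) / (8.4) = -0.1741
  x_3 = (9 - (2)·-3.2000 - (3.9)·1.5238) / (7.9) = 1.1971
Iteration 3:
  x_1 = (-12 - (3)·-0.1741 - (-1)·1.1971) / (5) = -2.0561
  x_2 = (9 - (-3.4)·-3.2864 - (-3)·1.1971) / (8.4) = 0.1688
  x_3 = (9 - (2)·-3.2864 - (3.9)·-0.1741) / (7.9) = 2.0572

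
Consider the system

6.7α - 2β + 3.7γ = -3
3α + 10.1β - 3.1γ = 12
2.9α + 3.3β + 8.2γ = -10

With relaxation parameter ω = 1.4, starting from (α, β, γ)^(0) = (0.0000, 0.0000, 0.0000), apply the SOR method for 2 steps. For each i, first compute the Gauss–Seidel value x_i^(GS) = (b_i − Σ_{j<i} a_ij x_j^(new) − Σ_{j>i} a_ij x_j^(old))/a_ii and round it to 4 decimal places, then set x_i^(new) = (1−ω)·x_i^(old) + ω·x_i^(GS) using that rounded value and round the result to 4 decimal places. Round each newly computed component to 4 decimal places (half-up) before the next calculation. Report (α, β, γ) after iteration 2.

Iteration 1:
  α: GS value = (-3 - (-2)·0.0000 - (3.7)·0.0000) / (6.7) = -0.4478;  α ← (1−ω)·0.0000 + ω·-0.4478 = -0.6269
  β: GS value = (12 - (3)·-0.6269 - (-3.1)·0.0000) / (10.1) = 1.3743;  β ← (1−ω)·0.0000 + ω·1.3743 = 1.9240
  γ: GS value = (-10 - (2.9)·-0.6269 - (3.3)·1.9240) / (8.2) = -1.7721;  γ ← (1−ω)·0.0000 + ω·-1.7721 = -2.4809
Iteration 2:
  α: GS value = (-3 - (-2)·1.9240 - (3.7)·-2.4809) / (6.7) = 1.4966;  α ← (1−ω)·-0.6269 + ω·1.4966 = 2.3460
  β: GS value = (12 - (3)·2.3460 - (-3.1)·-2.4809) / (10.1) = -0.2702;  β ← (1−ω)·1.9240 + ω·-0.2702 = -1.1479
  γ: GS value = (-10 - (2.9)·2.3460 - (3.3)·-1.1479) / (8.2) = -1.5872;  γ ← (1−ω)·-2.4809 + ω·-1.5872 = -1.2297

(2.3460, -1.1479, -1.2297)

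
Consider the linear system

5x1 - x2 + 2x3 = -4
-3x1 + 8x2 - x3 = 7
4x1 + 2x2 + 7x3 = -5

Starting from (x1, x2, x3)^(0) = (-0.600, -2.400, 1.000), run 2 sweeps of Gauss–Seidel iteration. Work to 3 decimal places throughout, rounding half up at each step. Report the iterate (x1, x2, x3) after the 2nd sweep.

(-0.782, 0.599, -0.439)

Iteration 1:
  x1 = (-4 - (-1)·-2.400 - (2)·1.000) / (5) = -1.680
  x2 = (7 - (-3)·-1.680 - (-1)·1.000) / (8) = 0.370
  x3 = (-5 - (4)·-1.680 - (2)·0.370) / (7) = 0.140
Iteration 2:
  x1 = (-4 - (-1)·0.370 - (2)·0.140) / (5) = -0.782
  x2 = (7 - (-3)·-0.782 - (-1)·0.140) / (8) = 0.599
  x3 = (-5 - (4)·-0.782 - (2)·0.599) / (7) = -0.439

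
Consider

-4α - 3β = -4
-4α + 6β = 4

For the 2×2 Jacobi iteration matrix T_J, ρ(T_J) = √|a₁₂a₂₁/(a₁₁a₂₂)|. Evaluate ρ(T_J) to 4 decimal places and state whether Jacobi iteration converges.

a₁₂a₂₁/(a₁₁a₂₂) = (-3)·(-4) / ((-4)·(6)) = -0.500000
ρ = √|-0.500000| = √0.500000 = 0.7071
ρ < 1, so Jacobi converges

0.7071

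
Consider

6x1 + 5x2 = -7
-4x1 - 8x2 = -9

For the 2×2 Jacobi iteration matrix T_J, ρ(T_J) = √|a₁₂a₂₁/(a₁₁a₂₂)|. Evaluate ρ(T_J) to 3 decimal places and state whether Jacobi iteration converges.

0.645

a₁₂a₂₁/(a₁₁a₂₂) = (5)·(-4) / ((6)·(-8)) = 0.416667
ρ = √|0.416667| = √0.416667 = 0.645
ρ < 1, so Jacobi converges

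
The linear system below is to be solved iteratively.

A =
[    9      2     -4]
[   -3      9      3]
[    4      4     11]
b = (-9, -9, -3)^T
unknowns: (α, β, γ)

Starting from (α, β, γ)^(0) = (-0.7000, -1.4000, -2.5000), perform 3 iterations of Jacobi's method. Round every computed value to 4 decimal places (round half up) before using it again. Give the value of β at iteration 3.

-1.4067

Iteration 1:
  α = (-9 - (2)·-1.4000 - (-4)·-2.5000) / (9) = -1.8000
  β = (-9 - (-3)·-0.7000 - (3)·-2.5000) / (9) = -0.4000
  γ = (-3 - (4)·-0.7000 - (4)·-1.4000) / (11) = 0.4909
Iteration 2:
  α = (-9 - (2)·-0.4000 - (-4)·0.4909) / (9) = -0.6929
  β = (-9 - (-3)·-1.8000 - (3)·0.4909) / (9) = -1.7636
  γ = (-3 - (4)·-1.8000 - (4)·-0.4000) / (11) = 0.5273
Iteration 3:
  α = (-9 - (2)·-1.7636 - (-4)·0.5273) / (9) = -0.3737
  β = (-9 - (-3)·-0.6929 - (3)·0.5273) / (9) = -1.4067
  γ = (-3 - (4)·-0.6929 - (4)·-1.7636) / (11) = 0.6205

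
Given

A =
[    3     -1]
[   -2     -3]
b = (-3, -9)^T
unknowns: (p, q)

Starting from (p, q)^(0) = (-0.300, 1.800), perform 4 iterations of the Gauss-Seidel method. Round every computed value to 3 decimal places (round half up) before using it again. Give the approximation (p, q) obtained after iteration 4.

Iteration 1:
  p = (-3 - (-1)·1.800) / (3) = -0.400
  q = (-9 - (-2)·-0.400) / (-3) = 3.267
Iteration 2:
  p = (-3 - (-1)·3.267) / (3) = 0.089
  q = (-9 - (-2)·0.089) / (-3) = 2.941
Iteration 3:
  p = (-3 - (-1)·2.941) / (3) = -0.020
  q = (-9 - (-2)·-0.020) / (-3) = 3.013
Iteration 4:
  p = (-3 - (-1)·3.013) / (3) = 0.004
  q = (-9 - (-2)·0.004) / (-3) = 2.997

(0.004, 2.997)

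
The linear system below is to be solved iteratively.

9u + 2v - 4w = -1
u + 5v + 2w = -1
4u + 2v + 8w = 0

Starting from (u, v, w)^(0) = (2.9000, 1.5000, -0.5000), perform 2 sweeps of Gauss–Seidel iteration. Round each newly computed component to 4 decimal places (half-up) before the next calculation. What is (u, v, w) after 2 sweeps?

Iteration 1:
  u = (-1 - (2)·1.5000 - (-4)·-0.5000) / (9) = -0.6667
  v = (-1 - (1)·-0.6667 - (2)·-0.5000) / (5) = 0.1333
  w = (0 - (4)·-0.6667 - (2)·0.1333) / (8) = 0.3000
Iteration 2:
  u = (-1 - (2)·0.1333 - (-4)·0.3000) / (9) = -0.0074
  v = (-1 - (1)·-0.0074 - (2)·0.3000) / (5) = -0.3185
  w = (0 - (4)·-0.0074 - (2)·-0.3185) / (8) = 0.0833

(-0.0074, -0.3185, 0.0833)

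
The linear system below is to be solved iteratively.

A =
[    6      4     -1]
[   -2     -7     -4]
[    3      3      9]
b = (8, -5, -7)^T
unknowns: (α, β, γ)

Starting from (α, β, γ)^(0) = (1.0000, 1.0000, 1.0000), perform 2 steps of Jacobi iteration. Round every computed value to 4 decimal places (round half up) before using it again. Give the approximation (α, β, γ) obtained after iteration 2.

Iteration 1:
  α = (8 - (4)·1.0000 - (-1)·1.0000) / (6) = 0.8333
  β = (-5 - (-2)·1.0000 - (-4)·1.0000) / (-7) = -0.1429
  γ = (-7 - (3)·1.0000 - (3)·1.0000) / (9) = -1.4444
Iteration 2:
  α = (8 - (4)·-0.1429 - (-1)·-1.4444) / (6) = 1.1879
  β = (-5 - (-2)·0.8333 - (-4)·-1.4444) / (-7) = 1.3016
  γ = (-7 - (3)·0.8333 - (3)·-0.1429) / (9) = -1.0079

(1.1879, 1.3016, -1.0079)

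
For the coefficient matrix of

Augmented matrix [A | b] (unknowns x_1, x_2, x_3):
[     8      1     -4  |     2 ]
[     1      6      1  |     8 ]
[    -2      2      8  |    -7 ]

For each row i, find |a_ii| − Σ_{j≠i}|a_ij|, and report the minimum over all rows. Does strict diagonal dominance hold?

row 1: |8| − (1+4) = 3
row 2: |6| − (1+1) = 4
row 3: |8| − (2+2) = 4
minimum over rows = 3 → strictly diagonally dominant (convergence guaranteed)

3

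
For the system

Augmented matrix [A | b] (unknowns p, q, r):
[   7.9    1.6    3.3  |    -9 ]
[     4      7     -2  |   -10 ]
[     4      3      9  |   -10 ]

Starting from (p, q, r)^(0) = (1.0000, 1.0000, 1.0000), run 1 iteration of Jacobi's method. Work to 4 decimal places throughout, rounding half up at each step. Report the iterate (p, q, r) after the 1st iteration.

(-1.7595, -1.7143, -1.8889)

Iteration 1:
  p = (-9 - (1.6)·1.0000 - (3.3)·1.0000) / (7.9) = -1.7595
  q = (-10 - (4)·1.0000 - (-2)·1.0000) / (7) = -1.7143
  r = (-10 - (4)·1.0000 - (3)·1.0000) / (9) = -1.8889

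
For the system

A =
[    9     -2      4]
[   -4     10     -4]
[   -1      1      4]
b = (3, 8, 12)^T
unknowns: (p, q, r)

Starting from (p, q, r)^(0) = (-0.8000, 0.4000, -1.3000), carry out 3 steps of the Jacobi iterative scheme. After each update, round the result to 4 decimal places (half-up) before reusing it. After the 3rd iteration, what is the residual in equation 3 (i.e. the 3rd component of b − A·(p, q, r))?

0.7929

Iteration 1:
  p = (3 - (-2)·0.4000 - (4)·-1.3000) / (9) = 1.0000
  q = (8 - (-4)·-0.8000 - (-4)·-1.3000) / (10) = -0.0400
  r = (12 - (-1)·-0.8000 - (1)·0.4000) / (4) = 2.7000
Iteration 2:
  p = (3 - (-2)·-0.0400 - (4)·2.7000) / (9) = -0.8756
  q = (8 - (-4)·1.0000 - (-4)·2.7000) / (10) = 2.2800
  r = (12 - (-1)·1.0000 - (1)·-0.0400) / (4) = 3.2600
Iteration 3:
  p = (3 - (-2)·2.2800 - (4)·3.2600) / (9) = -0.6089
  q = (8 - (-4)·-0.8756 - (-4)·3.2600) / (10) = 1.7538
  r = (12 - (-1)·-0.8756 - (1)·2.2800) / (4) = 2.2111
Residual b − A·x = (3.1433, -3.1292, 0.7929)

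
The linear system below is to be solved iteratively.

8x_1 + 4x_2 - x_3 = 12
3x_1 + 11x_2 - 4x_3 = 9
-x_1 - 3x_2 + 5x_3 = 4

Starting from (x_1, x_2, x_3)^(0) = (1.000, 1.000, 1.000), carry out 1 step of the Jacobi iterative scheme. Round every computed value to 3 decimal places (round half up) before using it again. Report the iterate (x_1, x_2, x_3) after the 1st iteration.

Iteration 1:
  x_1 = (12 - (4)·1.000 - (-1)·1.000) / (8) = 1.125
  x_2 = (9 - (3)·1.000 - (-4)·1.000) / (11) = 0.909
  x_3 = (4 - (-1)·1.000 - (-3)·1.000) / (5) = 1.600

(1.125, 0.909, 1.600)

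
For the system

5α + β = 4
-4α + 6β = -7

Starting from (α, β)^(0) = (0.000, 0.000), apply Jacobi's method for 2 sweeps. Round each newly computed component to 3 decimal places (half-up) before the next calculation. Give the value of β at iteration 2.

-0.633

Iteration 1:
  α = (4 - (1)·0.000) / (5) = 0.800
  β = (-7 - (-4)·0.000) / (6) = -1.167
Iteration 2:
  α = (4 - (1)·-1.167) / (5) = 1.033
  β = (-7 - (-4)·0.800) / (6) = -0.633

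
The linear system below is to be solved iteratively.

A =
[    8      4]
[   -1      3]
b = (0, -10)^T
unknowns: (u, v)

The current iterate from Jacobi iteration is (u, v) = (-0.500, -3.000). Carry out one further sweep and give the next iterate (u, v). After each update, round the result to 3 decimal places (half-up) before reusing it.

One sweep:
  u = (0 - (4)·-3.000) / (8) = 1.500
  v = (-10 - (-1)·-0.500) / (3) = -3.500

(1.500, -3.500)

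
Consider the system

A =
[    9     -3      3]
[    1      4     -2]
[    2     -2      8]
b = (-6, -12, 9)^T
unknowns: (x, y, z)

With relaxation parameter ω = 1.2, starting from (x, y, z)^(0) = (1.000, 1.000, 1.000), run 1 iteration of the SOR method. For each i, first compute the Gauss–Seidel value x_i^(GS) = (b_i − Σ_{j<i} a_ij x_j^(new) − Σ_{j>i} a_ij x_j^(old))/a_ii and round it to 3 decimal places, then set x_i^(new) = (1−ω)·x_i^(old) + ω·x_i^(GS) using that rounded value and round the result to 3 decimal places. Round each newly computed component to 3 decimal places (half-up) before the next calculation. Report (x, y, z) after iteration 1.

(-1.000, -2.900, 0.580)

Iteration 1:
  x: GS value = (-6 - (-3)·1.000 - (3)·1.000) / (9) = -0.667;  x ← (1−ω)·1.000 + ω·-0.667 = -1.000
  y: GS value = (-12 - (1)·-1.000 - (-2)·1.000) / (4) = -2.250;  y ← (1−ω)·1.000 + ω·-2.250 = -2.900
  z: GS value = (9 - (2)·-1.000 - (-2)·-2.900) / (8) = 0.650;  z ← (1−ω)·1.000 + ω·0.650 = 0.580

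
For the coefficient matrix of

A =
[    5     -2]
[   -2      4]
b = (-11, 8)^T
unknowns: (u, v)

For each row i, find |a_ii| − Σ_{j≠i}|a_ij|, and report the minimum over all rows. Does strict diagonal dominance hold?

row 1: |5| − (2) = 3
row 2: |4| − (2) = 2
minimum over rows = 2 → strictly diagonally dominant (convergence guaranteed)

2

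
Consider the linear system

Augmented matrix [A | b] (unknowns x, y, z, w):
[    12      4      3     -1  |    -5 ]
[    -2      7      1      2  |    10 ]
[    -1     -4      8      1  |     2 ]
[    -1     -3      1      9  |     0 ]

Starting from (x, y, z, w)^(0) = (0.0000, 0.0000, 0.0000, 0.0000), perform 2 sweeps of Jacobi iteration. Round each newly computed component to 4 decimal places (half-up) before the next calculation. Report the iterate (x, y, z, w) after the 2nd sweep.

(-0.9554, 1.2738, 0.9122, 0.4021)

Iteration 1:
  x = (-5 - (4)·0.0000 - (3)·0.0000 - (-1)·0.0000) / (12) = -0.4167
  y = (10 - (-2)·0.0000 - (1)·0.0000 - (2)·0.0000) / (7) = 1.4286
  z = (2 - (-1)·0.0000 - (-4)·0.0000 - (1)·0.0000) / (8) = 0.2500
  w = (0 - (-1)·0.0000 - (-3)·0.0000 - (1)·0.0000) / (9) = 0.0000
Iteration 2:
  x = (-5 - (4)·1.4286 - (3)·0.2500 - (-1)·0.0000) / (12) = -0.9554
  y = (10 - (-2)·-0.4167 - (1)·0.2500 - (2)·0.0000) / (7) = 1.2738
  z = (2 - (-1)·-0.4167 - (-4)·1.4286 - (1)·0.0000) / (8) = 0.9122
  w = (0 - (-1)·-0.4167 - (-3)·1.4286 - (1)·0.2500) / (9) = 0.4021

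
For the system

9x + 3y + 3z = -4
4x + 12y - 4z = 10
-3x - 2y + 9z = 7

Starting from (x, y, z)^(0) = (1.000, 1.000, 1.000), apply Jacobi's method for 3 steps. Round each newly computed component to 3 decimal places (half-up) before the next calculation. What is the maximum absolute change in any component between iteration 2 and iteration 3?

Iteration 1:
  x = (-4 - (3)·1.000 - (3)·1.000) / (9) = -1.111
  y = (10 - (4)·1.000 - (-4)·1.000) / (12) = 0.833
  z = (7 - (-3)·1.000 - (-2)·1.000) / (9) = 1.333
Iteration 2:
  x = (-4 - (3)·0.833 - (3)·1.333) / (9) = -1.166
  y = (10 - (4)·-1.111 - (-4)·1.333) / (12) = 1.648
  z = (7 - (-3)·-1.111 - (-2)·0.833) / (9) = 0.593
Iteration 3:
  x = (-4 - (3)·1.648 - (3)·0.593) / (9) = -1.191
  y = (10 - (4)·-1.166 - (-4)·0.593) / (12) = 1.420
  z = (7 - (-3)·-1.166 - (-2)·1.648) / (9) = 0.755
Change: (-0.025, -0.228, 0.162) → max |·| = 0.228

0.228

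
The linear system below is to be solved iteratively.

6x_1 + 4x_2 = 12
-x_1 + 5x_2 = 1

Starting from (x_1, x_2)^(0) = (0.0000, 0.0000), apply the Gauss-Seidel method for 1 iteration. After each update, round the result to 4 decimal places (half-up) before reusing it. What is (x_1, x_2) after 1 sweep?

(2.0000, 0.6000)

Iteration 1:
  x_1 = (12 - (4)·0.0000) / (6) = 2.0000
  x_2 = (1 - (-1)·2.0000) / (5) = 0.6000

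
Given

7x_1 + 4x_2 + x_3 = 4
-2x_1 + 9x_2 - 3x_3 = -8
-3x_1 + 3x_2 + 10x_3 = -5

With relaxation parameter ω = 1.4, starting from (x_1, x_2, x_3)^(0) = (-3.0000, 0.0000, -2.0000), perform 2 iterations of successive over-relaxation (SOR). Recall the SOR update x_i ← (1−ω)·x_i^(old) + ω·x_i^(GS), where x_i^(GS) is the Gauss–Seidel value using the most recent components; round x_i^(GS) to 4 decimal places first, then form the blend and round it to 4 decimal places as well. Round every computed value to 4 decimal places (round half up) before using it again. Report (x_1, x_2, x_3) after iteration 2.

(0.6432, 0.3256, -1.2502)

Iteration 1:
  x_1: GS value = (4 - (4)·0.0000 - (1)·-2.0000) / (7) = 0.8571;  x_1 ← (1−ω)·-3.0000 + ω·0.8571 = 2.3999
  x_2: GS value = (-8 - (-2)·2.3999 - (-3)·-2.0000) / (9) = -1.0222;  x_2 ← (1−ω)·0.0000 + ω·-1.0222 = -1.4311
  x_3: GS value = (-5 - (-3)·2.3999 - (3)·-1.4311) / (10) = 0.6493;  x_3 ← (1−ω)·-2.0000 + ω·0.6493 = 1.7090
Iteration 2:
  x_1: GS value = (4 - (4)·-1.4311 - (1)·1.7090) / (7) = 1.1451;  x_1 ← (1−ω)·2.3999 + ω·1.1451 = 0.6432
  x_2: GS value = (-8 - (-2)·0.6432 - (-3)·1.7090) / (9) = -0.1763;  x_2 ← (1−ω)·-1.4311 + ω·-0.1763 = 0.3256
  x_3: GS value = (-5 - (-3)·0.6432 - (3)·0.3256) / (10) = -0.4047;  x_3 ← (1−ω)·1.7090 + ω·-0.4047 = -1.2502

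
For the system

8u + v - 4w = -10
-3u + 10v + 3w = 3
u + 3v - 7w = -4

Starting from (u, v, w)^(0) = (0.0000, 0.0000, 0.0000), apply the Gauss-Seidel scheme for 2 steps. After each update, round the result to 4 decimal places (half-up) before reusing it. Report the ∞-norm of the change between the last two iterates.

0.1897

Iteration 1:
  u = (-10 - (1)·0.0000 - (-4)·0.0000) / (8) = -1.2500
  v = (3 - (-3)·-1.2500 - (3)·0.0000) / (10) = -0.0750
  w = (-4 - (1)·-1.2500 - (3)·-0.0750) / (-7) = 0.3607
Iteration 2:
  u = (-10 - (1)·-0.0750 - (-4)·0.3607) / (8) = -1.0603
  v = (3 - (-3)·-1.0603 - (3)·0.3607) / (10) = -0.1263
  w = (-4 - (1)·-1.0603 - (3)·-0.1263) / (-7) = 0.3658
Change: (0.1897, -0.0513, 0.0051) → max |·| = 0.1897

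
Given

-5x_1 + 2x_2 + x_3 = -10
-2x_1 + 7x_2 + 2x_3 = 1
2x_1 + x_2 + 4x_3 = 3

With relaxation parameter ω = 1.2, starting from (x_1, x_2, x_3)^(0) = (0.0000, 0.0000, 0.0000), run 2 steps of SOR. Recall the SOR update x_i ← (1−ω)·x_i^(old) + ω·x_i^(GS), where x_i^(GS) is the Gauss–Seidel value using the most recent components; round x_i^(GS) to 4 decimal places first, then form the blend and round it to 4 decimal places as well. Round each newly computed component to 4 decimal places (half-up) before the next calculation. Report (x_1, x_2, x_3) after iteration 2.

Iteration 1:
  x_1: GS value = (-10 - (2)·0.0000 - (1)·0.0000) / (-5) = 2.0000;  x_1 ← (1−ω)·0.0000 + ω·2.0000 = 2.4000
  x_2: GS value = (1 - (-2)·2.4000 - (2)·0.0000) / (7) = 0.8286;  x_2 ← (1−ω)·0.0000 + ω·0.8286 = 0.9943
  x_3: GS value = (3 - (2)·2.4000 - (1)·0.9943) / (4) = -0.6986;  x_3 ← (1−ω)·0.0000 + ω·-0.6986 = -0.8383
Iteration 2:
  x_1: GS value = (-10 - (2)·0.9943 - (1)·-0.8383) / (-5) = 2.2301;  x_1 ← (1−ω)·2.4000 + ω·2.2301 = 2.1961
  x_2: GS value = (1 - (-2)·2.1961 - (2)·-0.8383) / (7) = 1.0098;  x_2 ← (1−ω)·0.9943 + ω·1.0098 = 1.0129
  x_3: GS value = (3 - (2)·2.1961 - (1)·1.0129) / (4) = -0.6013;  x_3 ← (1−ω)·-0.8383 + ω·-0.6013 = -0.5539

(2.1961, 1.0129, -0.5539)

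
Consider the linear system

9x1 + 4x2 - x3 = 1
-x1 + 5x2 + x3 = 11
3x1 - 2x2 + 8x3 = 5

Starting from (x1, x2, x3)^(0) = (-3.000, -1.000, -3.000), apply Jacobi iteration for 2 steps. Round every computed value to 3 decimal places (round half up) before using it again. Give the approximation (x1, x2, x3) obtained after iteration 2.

(-0.700, 1.944, 1.092)

Iteration 1:
  x1 = (1 - (4)·-1.000 - (-1)·-3.000) / (9) = 0.222
  x2 = (11 - (-1)·-3.000 - (1)·-3.000) / (5) = 2.200
  x3 = (5 - (3)·-3.000 - (-2)·-1.000) / (8) = 1.500
Iteration 2:
  x1 = (1 - (4)·2.200 - (-1)·1.500) / (9) = -0.700
  x2 = (11 - (-1)·0.222 - (1)·1.500) / (5) = 1.944
  x3 = (5 - (3)·0.222 - (-2)·2.200) / (8) = 1.092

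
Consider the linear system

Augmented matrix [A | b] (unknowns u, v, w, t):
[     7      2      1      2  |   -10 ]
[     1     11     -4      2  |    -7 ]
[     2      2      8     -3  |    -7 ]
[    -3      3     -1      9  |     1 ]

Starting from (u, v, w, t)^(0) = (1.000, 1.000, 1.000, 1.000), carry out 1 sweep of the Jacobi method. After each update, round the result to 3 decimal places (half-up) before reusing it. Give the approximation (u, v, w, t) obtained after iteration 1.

(-2.143, -0.545, -1.000, 0.222)

Iteration 1:
  u = (-10 - (2)·1.000 - (1)·1.000 - (2)·1.000) / (7) = -2.143
  v = (-7 - (1)·1.000 - (-4)·1.000 - (2)·1.000) / (11) = -0.545
  w = (-7 - (2)·1.000 - (2)·1.000 - (-3)·1.000) / (8) = -1.000
  t = (1 - (-3)·1.000 - (3)·1.000 - (-1)·1.000) / (9) = 0.222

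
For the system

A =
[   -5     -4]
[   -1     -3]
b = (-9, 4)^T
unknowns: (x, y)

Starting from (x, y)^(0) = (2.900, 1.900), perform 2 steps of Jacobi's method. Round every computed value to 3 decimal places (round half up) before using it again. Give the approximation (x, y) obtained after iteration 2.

Iteration 1:
  x = (-9 - (-4)·1.900) / (-5) = 0.280
  y = (4 - (-1)·2.900) / (-3) = -2.300
Iteration 2:
  x = (-9 - (-4)·-2.300) / (-5) = 3.640
  y = (4 - (-1)·0.280) / (-3) = -1.427

(3.640, -1.427)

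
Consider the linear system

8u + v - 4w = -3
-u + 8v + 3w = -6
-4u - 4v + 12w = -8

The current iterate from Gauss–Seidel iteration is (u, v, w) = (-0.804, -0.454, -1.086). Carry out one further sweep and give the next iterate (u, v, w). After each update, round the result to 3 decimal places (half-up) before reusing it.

(-0.861, -0.450, -1.104)

One sweep:
  u = (-3 - (1)·-0.454 - (-4)·-1.086) / (8) = -0.861
  v = (-6 - (-1)·-0.861 - (3)·-1.086) / (8) = -0.450
  w = (-8 - (-4)·-0.861 - (-4)·-0.450) / (12) = -1.104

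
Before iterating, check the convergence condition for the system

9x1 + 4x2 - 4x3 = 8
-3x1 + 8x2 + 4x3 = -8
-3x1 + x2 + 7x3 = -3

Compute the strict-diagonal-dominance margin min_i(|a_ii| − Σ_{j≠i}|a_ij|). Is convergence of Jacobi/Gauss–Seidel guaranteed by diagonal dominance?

1

row 1: |9| − (4+4) = 1
row 2: |8| − (3+4) = 1
row 3: |7| − (3+1) = 3
minimum over rows = 1 → strictly diagonally dominant (convergence guaranteed)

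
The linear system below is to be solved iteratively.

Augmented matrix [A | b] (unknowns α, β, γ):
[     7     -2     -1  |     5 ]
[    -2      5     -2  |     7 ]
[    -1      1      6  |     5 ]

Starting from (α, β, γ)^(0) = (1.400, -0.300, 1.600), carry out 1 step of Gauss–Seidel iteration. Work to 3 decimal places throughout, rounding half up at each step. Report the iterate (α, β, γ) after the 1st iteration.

(0.857, 2.383, 0.579)

Iteration 1:
  α = (5 - (-2)·-0.300 - (-1)·1.600) / (7) = 0.857
  β = (7 - (-2)·0.857 - (-2)·1.600) / (5) = 2.383
  γ = (5 - (-1)·0.857 - (1)·2.383) / (6) = 0.579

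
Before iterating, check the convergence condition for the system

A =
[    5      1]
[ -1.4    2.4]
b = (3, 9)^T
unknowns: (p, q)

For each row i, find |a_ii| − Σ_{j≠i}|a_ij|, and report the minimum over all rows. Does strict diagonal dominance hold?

1

row 1: |5| − (1) = 4
row 2: |2.4| − (1.4) = 1
minimum over rows = 1 → strictly diagonally dominant (convergence guaranteed)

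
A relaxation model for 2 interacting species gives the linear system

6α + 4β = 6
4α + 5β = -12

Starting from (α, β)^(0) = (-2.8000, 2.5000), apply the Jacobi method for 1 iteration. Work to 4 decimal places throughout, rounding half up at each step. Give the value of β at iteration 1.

Iteration 1:
  α = (6 - (4)·2.5000) / (6) = -0.6667
  β = (-12 - (4)·-2.8000) / (5) = -0.1600

-0.1600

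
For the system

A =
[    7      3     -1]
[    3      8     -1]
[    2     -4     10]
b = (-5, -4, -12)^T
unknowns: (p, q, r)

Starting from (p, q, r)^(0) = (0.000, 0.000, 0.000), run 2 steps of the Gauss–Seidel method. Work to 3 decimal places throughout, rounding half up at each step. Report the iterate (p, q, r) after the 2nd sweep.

Iteration 1:
  p = (-5 - (3)·0.000 - (-1)·0.000) / (7) = -0.714
  q = (-4 - (3)·-0.714 - (-1)·0.000) / (8) = -0.232
  r = (-12 - (2)·-0.714 - (-4)·-0.232) / (10) = -1.150
Iteration 2:
  p = (-5 - (3)·-0.232 - (-1)·-1.150) / (7) = -0.779
  q = (-4 - (3)·-0.779 - (-1)·-1.150) / (8) = -0.352
  r = (-12 - (2)·-0.779 - (-4)·-0.352) / (10) = -1.185

(-0.779, -0.352, -1.185)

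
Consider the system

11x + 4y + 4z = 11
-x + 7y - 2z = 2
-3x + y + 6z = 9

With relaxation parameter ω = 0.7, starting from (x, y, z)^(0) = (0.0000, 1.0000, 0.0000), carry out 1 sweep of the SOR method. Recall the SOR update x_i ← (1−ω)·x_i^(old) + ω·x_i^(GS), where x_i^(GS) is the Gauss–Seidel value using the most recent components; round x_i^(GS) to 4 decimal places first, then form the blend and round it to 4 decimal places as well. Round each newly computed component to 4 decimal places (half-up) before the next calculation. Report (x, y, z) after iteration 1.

(0.4455, 0.5446, 1.1424)

Iteration 1:
  x: GS value = (11 - (4)·1.0000 - (4)·0.0000) / (11) = 0.6364;  x ← (1−ω)·0.0000 + ω·0.6364 = 0.4455
  y: GS value = (2 - (-1)·0.4455 - (-2)·0.0000) / (7) = 0.3494;  y ← (1−ω)·1.0000 + ω·0.3494 = 0.5446
  z: GS value = (9 - (-3)·0.4455 - (1)·0.5446) / (6) = 1.6320;  z ← (1−ω)·0.0000 + ω·1.6320 = 1.1424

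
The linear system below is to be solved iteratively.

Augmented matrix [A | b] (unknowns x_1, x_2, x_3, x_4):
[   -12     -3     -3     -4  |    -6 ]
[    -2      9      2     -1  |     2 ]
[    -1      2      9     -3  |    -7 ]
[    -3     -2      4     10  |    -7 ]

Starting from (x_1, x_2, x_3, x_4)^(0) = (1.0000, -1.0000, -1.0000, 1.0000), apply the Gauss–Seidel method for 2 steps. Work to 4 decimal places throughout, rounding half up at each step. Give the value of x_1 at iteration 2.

0.5053

Iteration 1:
  x_1 = (-6 - (-3)·-1.0000 - (-3)·-1.0000 - (-4)·1.0000) / (-12) = 0.6667
  x_2 = (2 - (-2)·0.6667 - (2)·-1.0000 - (-1)·1.0000) / (9) = 0.7037
  x_3 = (-7 - (-1)·0.6667 - (2)·0.7037 - (-3)·1.0000) / (9) = -0.5267
  x_4 = (-7 - (-3)·0.6667 - (-2)·0.7037 - (4)·-0.5267) / (10) = -0.1486
Iteration 2:
  x_1 = (-6 - (-3)·0.7037 - (-3)·-0.5267 - (-4)·-0.1486) / (-12) = 0.5053
  x_2 = (2 - (-2)·0.5053 - (2)·-0.5267 - (-1)·-0.1486) / (9) = 0.4350
  x_3 = (-7 - (-1)·0.5053 - (2)·0.4350 - (-3)·-0.1486) / (9) = -0.8678
  x_4 = (-7 - (-3)·0.5053 - (-2)·0.4350 - (4)·-0.8678) / (10) = -0.1143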